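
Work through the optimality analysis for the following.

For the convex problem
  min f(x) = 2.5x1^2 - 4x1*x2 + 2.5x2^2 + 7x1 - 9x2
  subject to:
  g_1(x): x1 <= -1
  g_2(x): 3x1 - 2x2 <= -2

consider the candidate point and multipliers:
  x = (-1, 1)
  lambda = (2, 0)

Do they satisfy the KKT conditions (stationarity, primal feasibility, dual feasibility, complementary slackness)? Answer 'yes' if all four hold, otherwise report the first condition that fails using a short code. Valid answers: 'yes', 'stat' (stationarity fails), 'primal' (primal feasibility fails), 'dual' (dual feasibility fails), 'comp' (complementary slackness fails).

Gradient of f: grad f(x) = Q x + c = (-2, 0)
Constraint values g_i(x) = a_i^T x - b_i:
  g_1((-1, 1)) = 0
  g_2((-1, 1)) = -3
Stationarity residual: grad f(x) + sum_i lambda_i a_i = (0, 0)
  -> stationarity OK
Primal feasibility (all g_i <= 0): OK
Dual feasibility (all lambda_i >= 0): OK
Complementary slackness (lambda_i * g_i(x) = 0 for all i): OK

Verdict: yes, KKT holds.

yes


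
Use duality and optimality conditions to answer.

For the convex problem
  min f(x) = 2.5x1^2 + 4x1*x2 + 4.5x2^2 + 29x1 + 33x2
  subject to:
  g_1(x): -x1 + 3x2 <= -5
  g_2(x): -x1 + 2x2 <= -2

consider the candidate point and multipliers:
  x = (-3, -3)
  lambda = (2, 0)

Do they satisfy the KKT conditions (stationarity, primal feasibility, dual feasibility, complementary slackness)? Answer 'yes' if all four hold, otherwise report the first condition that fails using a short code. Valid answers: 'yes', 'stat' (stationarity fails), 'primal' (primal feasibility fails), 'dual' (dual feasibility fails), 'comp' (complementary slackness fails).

Gradient of f: grad f(x) = Q x + c = (2, -6)
Constraint values g_i(x) = a_i^T x - b_i:
  g_1((-3, -3)) = -1
  g_2((-3, -3)) = -1
Stationarity residual: grad f(x) + sum_i lambda_i a_i = (0, 0)
  -> stationarity OK
Primal feasibility (all g_i <= 0): OK
Dual feasibility (all lambda_i >= 0): OK
Complementary slackness (lambda_i * g_i(x) = 0 for all i): FAILS

Verdict: the first failing condition is complementary_slackness -> comp.

comp


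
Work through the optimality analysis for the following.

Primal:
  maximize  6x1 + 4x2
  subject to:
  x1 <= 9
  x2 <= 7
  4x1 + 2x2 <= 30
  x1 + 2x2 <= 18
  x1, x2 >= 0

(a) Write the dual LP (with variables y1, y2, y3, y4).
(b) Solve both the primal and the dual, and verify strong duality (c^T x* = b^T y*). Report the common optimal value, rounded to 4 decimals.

The standard primal-dual pair for 'max c^T x s.t. A x <= b, x >= 0' is:
  Dual:  min b^T y  s.t.  A^T y >= c,  y >= 0.

So the dual LP is:
  minimize  9y1 + 7y2 + 30y3 + 18y4
  subject to:
    y1 + 4y3 + y4 >= 6
    y2 + 2y3 + 2y4 >= 4
    y1, y2, y3, y4 >= 0

Solving the primal: x* = (4, 7).
  primal value c^T x* = 52.
Solving the dual: y* = (0, 1, 1.5, 0).
  dual value b^T y* = 52.
Strong duality: c^T x* = b^T y*. Confirmed.

52


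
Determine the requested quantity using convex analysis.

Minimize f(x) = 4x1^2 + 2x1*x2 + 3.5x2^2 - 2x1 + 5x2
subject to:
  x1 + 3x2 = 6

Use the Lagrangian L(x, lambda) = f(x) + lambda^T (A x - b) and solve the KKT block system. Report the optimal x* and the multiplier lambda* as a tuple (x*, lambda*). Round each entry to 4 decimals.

Form the Lagrangian:
  L(x, lambda) = (1/2) x^T Q x + c^T x + lambda^T (A x - b)
Stationarity (grad_x L = 0): Q x + c + A^T lambda = 0.
Primal feasibility: A x = b.

This gives the KKT block system:
  [ Q   A^T ] [ x     ]   [-c ]
  [ A    0  ] [ lambda ] = [ b ]

Solving the linear system:
  x*      = (0.5821, 1.806)
  lambda* = (-6.2687)
  f(x*)   = 22.7388

x* = (0.5821, 1.806), lambda* = (-6.2687)


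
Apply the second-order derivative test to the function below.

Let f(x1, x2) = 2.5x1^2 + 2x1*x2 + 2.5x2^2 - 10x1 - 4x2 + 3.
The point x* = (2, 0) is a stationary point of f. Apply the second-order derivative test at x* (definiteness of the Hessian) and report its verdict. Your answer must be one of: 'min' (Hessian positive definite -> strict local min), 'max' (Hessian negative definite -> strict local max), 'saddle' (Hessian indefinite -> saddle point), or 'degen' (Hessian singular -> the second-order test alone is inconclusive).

Compute the Hessian H = grad^2 f:
  H = [[5, 2], [2, 5]]
Verify stationarity: grad f(x*) = H x* + g = (0, 0).
Eigenvalues of H: 3, 7.
Both eigenvalues > 0, so H is positive definite -> x* is a strict local min.

min


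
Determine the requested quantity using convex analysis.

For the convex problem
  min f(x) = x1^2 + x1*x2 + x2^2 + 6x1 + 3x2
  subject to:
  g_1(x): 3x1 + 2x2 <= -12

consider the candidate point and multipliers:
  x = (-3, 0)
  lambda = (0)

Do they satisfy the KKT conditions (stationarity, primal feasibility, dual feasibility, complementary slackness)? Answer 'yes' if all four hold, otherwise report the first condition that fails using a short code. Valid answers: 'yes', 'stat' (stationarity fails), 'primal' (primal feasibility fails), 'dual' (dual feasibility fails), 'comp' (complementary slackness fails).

Gradient of f: grad f(x) = Q x + c = (0, 0)
Constraint values g_i(x) = a_i^T x - b_i:
  g_1((-3, 0)) = 3
Stationarity residual: grad f(x) + sum_i lambda_i a_i = (0, 0)
  -> stationarity OK
Primal feasibility (all g_i <= 0): FAILS
Dual feasibility (all lambda_i >= 0): OK
Complementary slackness (lambda_i * g_i(x) = 0 for all i): OK

Verdict: the first failing condition is primal_feasibility -> primal.

primal


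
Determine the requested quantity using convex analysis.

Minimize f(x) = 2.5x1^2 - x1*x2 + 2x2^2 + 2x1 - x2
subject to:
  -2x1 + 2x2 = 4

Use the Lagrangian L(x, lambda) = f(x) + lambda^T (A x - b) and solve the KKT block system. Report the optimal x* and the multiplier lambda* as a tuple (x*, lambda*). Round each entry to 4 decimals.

Form the Lagrangian:
  L(x, lambda) = (1/2) x^T Q x + c^T x + lambda^T (A x - b)
Stationarity (grad_x L = 0): Q x + c + A^T lambda = 0.
Primal feasibility: A x = b.

This gives the KKT block system:
  [ Q   A^T ] [ x     ]   [-c ]
  [ A    0  ] [ lambda ] = [ b ]

Solving the linear system:
  x*      = (-1, 1)
  lambda* = (-2)
  f(x*)   = 2.5

x* = (-1, 1), lambda* = (-2)


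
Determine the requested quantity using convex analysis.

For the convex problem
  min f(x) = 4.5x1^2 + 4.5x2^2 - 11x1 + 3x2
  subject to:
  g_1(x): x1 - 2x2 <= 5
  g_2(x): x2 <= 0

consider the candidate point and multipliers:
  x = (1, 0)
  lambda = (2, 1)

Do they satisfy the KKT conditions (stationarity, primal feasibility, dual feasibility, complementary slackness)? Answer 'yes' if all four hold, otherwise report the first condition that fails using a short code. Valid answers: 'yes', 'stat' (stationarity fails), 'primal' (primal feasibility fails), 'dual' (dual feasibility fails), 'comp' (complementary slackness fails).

Gradient of f: grad f(x) = Q x + c = (-2, 3)
Constraint values g_i(x) = a_i^T x - b_i:
  g_1((1, 0)) = -4
  g_2((1, 0)) = 0
Stationarity residual: grad f(x) + sum_i lambda_i a_i = (0, 0)
  -> stationarity OK
Primal feasibility (all g_i <= 0): OK
Dual feasibility (all lambda_i >= 0): OK
Complementary slackness (lambda_i * g_i(x) = 0 for all i): FAILS

Verdict: the first failing condition is complementary_slackness -> comp.

comp


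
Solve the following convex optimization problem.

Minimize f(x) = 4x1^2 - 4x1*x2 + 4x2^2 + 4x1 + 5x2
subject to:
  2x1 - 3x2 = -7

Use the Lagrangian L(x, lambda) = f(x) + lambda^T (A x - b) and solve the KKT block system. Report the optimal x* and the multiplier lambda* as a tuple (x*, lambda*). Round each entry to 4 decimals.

Form the Lagrangian:
  L(x, lambda) = (1/2) x^T Q x + c^T x + lambda^T (A x - b)
Stationarity (grad_x L = 0): Q x + c + A^T lambda = 0.
Primal feasibility: A x = b.

This gives the KKT block system:
  [ Q   A^T ] [ x     ]   [-c ]
  [ A    0  ] [ lambda ] = [ b ]

Solving the linear system:
  x*      = (-1.6786, 1.2143)
  lambda* = (7.1429)
  f(x*)   = 24.6786

x* = (-1.6786, 1.2143), lambda* = (7.1429)


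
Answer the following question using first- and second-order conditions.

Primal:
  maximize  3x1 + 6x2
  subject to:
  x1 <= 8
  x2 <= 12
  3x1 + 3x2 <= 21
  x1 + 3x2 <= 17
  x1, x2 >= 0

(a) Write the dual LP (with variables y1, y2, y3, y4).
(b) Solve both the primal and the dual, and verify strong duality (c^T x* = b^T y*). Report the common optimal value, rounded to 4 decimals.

The standard primal-dual pair for 'max c^T x s.t. A x <= b, x >= 0' is:
  Dual:  min b^T y  s.t.  A^T y >= c,  y >= 0.

So the dual LP is:
  minimize  8y1 + 12y2 + 21y3 + 17y4
  subject to:
    y1 + 3y3 + y4 >= 3
    y2 + 3y3 + 3y4 >= 6
    y1, y2, y3, y4 >= 0

Solving the primal: x* = (2, 5).
  primal value c^T x* = 36.
Solving the dual: y* = (0, 0, 0.5, 1.5).
  dual value b^T y* = 36.
Strong duality: c^T x* = b^T y*. Confirmed.

36


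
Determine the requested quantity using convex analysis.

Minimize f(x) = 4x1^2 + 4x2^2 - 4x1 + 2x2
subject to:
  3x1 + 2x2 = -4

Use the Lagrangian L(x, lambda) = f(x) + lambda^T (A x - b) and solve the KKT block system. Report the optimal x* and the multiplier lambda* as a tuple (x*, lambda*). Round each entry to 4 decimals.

Form the Lagrangian:
  L(x, lambda) = (1/2) x^T Q x + c^T x + lambda^T (A x - b)
Stationarity (grad_x L = 0): Q x + c + A^T lambda = 0.
Primal feasibility: A x = b.

This gives the KKT block system:
  [ Q   A^T ] [ x     ]   [-c ]
  [ A    0  ] [ lambda ] = [ b ]

Solving the linear system:
  x*      = (-0.6538, -1.0192)
  lambda* = (3.0769)
  f(x*)   = 6.4423

x* = (-0.6538, -1.0192), lambda* = (3.0769)


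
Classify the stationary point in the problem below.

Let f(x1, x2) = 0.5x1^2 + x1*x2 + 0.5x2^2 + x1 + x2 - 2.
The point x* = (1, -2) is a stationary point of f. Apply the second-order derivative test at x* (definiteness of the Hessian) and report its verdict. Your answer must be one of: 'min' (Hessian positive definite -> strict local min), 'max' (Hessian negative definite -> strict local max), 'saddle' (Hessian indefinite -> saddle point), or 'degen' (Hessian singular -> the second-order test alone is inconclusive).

Compute the Hessian H = grad^2 f:
  H = [[1, 1], [1, 1]]
Verify stationarity: grad f(x*) = H x* + g = (0, 0).
Eigenvalues of H: 0, 2.
H has a zero eigenvalue (singular; positive semidefinite but not definite), so H is neither positive definite, negative definite, nor indefinite. The second-order test alone is inconclusive -> degen.
(Indeed, f is constant along the null direction of H through x*, so x* is not a strict local extremum.)

degen


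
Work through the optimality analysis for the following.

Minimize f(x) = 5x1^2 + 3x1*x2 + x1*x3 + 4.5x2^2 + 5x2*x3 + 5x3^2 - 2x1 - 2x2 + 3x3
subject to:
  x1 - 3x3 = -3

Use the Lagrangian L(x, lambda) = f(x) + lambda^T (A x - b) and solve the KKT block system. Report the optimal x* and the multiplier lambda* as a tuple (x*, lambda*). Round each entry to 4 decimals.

Form the Lagrangian:
  L(x, lambda) = (1/2) x^T Q x + c^T x + lambda^T (A x - b)
Stationarity (grad_x L = 0): Q x + c + A^T lambda = 0.
Primal feasibility: A x = b.

This gives the KKT block system:
  [ Q   A^T ] [ x     ]   [-c ]
  [ A    0  ] [ lambda ] = [ b ]

Solving the linear system:
  x*      = (-0.19, -0.2348, 0.9367)
  lambda* = (3.6675)
  f(x*)   = 7.3311

x* = (-0.19, -0.2348, 0.9367), lambda* = (3.6675)


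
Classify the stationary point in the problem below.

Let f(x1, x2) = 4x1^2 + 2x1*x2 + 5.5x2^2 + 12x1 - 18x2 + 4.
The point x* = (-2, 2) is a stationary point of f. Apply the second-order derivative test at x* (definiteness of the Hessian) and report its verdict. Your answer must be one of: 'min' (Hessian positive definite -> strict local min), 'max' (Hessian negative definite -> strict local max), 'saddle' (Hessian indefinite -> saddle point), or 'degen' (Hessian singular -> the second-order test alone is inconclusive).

Compute the Hessian H = grad^2 f:
  H = [[8, 2], [2, 11]]
Verify stationarity: grad f(x*) = H x* + g = (0, 0).
Eigenvalues of H: 7, 12.
Both eigenvalues > 0, so H is positive definite -> x* is a strict local min.

min


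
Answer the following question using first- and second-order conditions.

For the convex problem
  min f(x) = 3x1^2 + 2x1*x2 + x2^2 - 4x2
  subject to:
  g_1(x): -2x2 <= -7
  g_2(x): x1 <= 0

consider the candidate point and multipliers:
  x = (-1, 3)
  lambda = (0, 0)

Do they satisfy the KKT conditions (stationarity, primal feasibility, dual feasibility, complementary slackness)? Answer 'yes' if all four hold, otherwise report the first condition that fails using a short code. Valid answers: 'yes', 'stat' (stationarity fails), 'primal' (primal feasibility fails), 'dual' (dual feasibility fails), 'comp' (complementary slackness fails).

Gradient of f: grad f(x) = Q x + c = (0, 0)
Constraint values g_i(x) = a_i^T x - b_i:
  g_1((-1, 3)) = 1
  g_2((-1, 3)) = -1
Stationarity residual: grad f(x) + sum_i lambda_i a_i = (0, 0)
  -> stationarity OK
Primal feasibility (all g_i <= 0): FAILS
Dual feasibility (all lambda_i >= 0): OK
Complementary slackness (lambda_i * g_i(x) = 0 for all i): OK

Verdict: the first failing condition is primal_feasibility -> primal.

primal


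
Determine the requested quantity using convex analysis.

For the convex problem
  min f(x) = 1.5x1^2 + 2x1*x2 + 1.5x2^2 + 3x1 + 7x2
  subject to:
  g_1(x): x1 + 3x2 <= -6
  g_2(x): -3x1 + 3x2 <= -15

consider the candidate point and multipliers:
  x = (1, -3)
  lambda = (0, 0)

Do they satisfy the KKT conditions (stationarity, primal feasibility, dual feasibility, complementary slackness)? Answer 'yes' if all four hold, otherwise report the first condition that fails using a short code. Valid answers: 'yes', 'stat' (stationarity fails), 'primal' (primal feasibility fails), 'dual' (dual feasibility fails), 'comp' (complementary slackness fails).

Gradient of f: grad f(x) = Q x + c = (0, 0)
Constraint values g_i(x) = a_i^T x - b_i:
  g_1((1, -3)) = -2
  g_2((1, -3)) = 3
Stationarity residual: grad f(x) + sum_i lambda_i a_i = (0, 0)
  -> stationarity OK
Primal feasibility (all g_i <= 0): FAILS
Dual feasibility (all lambda_i >= 0): OK
Complementary slackness (lambda_i * g_i(x) = 0 for all i): OK

Verdict: the first failing condition is primal_feasibility -> primal.

primal


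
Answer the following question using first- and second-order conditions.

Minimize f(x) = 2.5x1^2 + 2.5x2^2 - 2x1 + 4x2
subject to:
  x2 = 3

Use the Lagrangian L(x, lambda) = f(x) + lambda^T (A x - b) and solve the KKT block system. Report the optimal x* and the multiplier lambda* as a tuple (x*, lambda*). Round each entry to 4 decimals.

Form the Lagrangian:
  L(x, lambda) = (1/2) x^T Q x + c^T x + lambda^T (A x - b)
Stationarity (grad_x L = 0): Q x + c + A^T lambda = 0.
Primal feasibility: A x = b.

This gives the KKT block system:
  [ Q   A^T ] [ x     ]   [-c ]
  [ A    0  ] [ lambda ] = [ b ]

Solving the linear system:
  x*      = (0.4, 3)
  lambda* = (-19)
  f(x*)   = 34.1

x* = (0.4, 3), lambda* = (-19)


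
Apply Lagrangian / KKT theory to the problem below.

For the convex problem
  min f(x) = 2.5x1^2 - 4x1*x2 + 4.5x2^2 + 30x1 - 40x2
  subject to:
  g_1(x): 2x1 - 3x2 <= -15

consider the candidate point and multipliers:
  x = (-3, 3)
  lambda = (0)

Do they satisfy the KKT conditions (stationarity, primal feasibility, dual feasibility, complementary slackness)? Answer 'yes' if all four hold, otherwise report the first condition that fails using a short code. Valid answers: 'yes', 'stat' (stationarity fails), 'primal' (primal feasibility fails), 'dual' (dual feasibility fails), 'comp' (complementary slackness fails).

Gradient of f: grad f(x) = Q x + c = (3, -1)
Constraint values g_i(x) = a_i^T x - b_i:
  g_1((-3, 3)) = 0
Stationarity residual: grad f(x) + sum_i lambda_i a_i = (3, -1)
  -> stationarity FAILS
Primal feasibility (all g_i <= 0): OK
Dual feasibility (all lambda_i >= 0): OK
Complementary slackness (lambda_i * g_i(x) = 0 for all i): OK

Verdict: the first failing condition is stationarity -> stat.

stat


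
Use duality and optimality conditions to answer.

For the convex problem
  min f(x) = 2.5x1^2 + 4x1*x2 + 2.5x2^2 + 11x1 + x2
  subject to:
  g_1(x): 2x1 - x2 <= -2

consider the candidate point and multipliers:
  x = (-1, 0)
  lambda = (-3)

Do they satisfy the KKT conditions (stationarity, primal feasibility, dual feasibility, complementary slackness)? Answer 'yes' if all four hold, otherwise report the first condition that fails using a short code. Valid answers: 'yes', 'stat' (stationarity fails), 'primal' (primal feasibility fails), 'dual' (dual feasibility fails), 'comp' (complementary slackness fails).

Gradient of f: grad f(x) = Q x + c = (6, -3)
Constraint values g_i(x) = a_i^T x - b_i:
  g_1((-1, 0)) = 0
Stationarity residual: grad f(x) + sum_i lambda_i a_i = (0, 0)
  -> stationarity OK
Primal feasibility (all g_i <= 0): OK
Dual feasibility (all lambda_i >= 0): FAILS
Complementary slackness (lambda_i * g_i(x) = 0 for all i): OK

Verdict: the first failing condition is dual_feasibility -> dual.

dual


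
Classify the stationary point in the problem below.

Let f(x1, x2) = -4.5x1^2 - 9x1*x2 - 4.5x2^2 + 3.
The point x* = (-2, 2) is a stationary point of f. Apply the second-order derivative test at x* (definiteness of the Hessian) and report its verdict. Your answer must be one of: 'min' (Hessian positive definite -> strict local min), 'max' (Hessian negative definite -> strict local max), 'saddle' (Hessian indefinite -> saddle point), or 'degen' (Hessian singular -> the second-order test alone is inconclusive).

Compute the Hessian H = grad^2 f:
  H = [[-9, -9], [-9, -9]]
Verify stationarity: grad f(x*) = H x* + g = (0, 0).
Eigenvalues of H: -18, 0.
H has a zero eigenvalue (singular; negative semidefinite but not definite), so H is neither positive definite, negative definite, nor indefinite. The second-order test alone is inconclusive -> degen.
(Indeed, f is constant along the null direction of H through x*, so x* is not a strict local extremum.)

degen


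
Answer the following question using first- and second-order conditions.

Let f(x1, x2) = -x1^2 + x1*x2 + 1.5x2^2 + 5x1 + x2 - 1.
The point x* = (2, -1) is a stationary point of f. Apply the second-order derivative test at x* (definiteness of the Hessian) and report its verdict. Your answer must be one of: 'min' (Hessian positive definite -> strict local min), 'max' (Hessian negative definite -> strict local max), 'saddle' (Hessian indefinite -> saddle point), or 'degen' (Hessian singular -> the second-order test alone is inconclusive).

Compute the Hessian H = grad^2 f:
  H = [[-2, 1], [1, 3]]
Verify stationarity: grad f(x*) = H x* + g = (0, 0).
Eigenvalues of H: -2.1926, 3.1926.
Eigenvalues have mixed signs, so H is indefinite -> x* is a saddle point.

saddle


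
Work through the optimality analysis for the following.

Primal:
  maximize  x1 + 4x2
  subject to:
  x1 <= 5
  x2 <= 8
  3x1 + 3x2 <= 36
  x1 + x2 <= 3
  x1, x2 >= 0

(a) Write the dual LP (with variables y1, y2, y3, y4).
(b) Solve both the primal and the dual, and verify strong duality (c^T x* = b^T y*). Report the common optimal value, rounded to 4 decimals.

The standard primal-dual pair for 'max c^T x s.t. A x <= b, x >= 0' is:
  Dual:  min b^T y  s.t.  A^T y >= c,  y >= 0.

So the dual LP is:
  minimize  5y1 + 8y2 + 36y3 + 3y4
  subject to:
    y1 + 3y3 + y4 >= 1
    y2 + 3y3 + y4 >= 4
    y1, y2, y3, y4 >= 0

Solving the primal: x* = (0, 3).
  primal value c^T x* = 12.
Solving the dual: y* = (0, 0, 0, 4).
  dual value b^T y* = 12.
Strong duality: c^T x* = b^T y*. Confirmed.

12


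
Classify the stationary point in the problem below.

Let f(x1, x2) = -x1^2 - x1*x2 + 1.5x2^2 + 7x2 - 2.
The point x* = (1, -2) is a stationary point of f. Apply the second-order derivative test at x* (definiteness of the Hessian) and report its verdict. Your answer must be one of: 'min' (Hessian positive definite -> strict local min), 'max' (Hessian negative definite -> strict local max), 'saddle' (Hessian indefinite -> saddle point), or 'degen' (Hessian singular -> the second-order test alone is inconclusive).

Compute the Hessian H = grad^2 f:
  H = [[-2, -1], [-1, 3]]
Verify stationarity: grad f(x*) = H x* + g = (0, 0).
Eigenvalues of H: -2.1926, 3.1926.
Eigenvalues have mixed signs, so H is indefinite -> x* is a saddle point.

saddle


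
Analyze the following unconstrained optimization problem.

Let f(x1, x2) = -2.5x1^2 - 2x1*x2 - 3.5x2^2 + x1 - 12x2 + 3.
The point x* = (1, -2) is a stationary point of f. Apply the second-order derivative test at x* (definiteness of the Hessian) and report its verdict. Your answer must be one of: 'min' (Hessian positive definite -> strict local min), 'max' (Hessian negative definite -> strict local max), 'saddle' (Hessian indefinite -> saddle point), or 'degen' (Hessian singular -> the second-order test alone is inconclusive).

Compute the Hessian H = grad^2 f:
  H = [[-5, -2], [-2, -7]]
Verify stationarity: grad f(x*) = H x* + g = (0, 0).
Eigenvalues of H: -8.2361, -3.7639.
Both eigenvalues < 0, so H is negative definite -> x* is a strict local max.

max


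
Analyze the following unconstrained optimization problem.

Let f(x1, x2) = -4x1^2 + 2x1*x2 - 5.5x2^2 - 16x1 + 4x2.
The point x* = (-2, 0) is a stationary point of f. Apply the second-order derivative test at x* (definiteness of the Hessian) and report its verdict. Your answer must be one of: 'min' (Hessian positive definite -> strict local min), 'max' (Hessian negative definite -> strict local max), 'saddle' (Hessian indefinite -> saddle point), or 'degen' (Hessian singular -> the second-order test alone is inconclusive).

Compute the Hessian H = grad^2 f:
  H = [[-8, 2], [2, -11]]
Verify stationarity: grad f(x*) = H x* + g = (0, 0).
Eigenvalues of H: -12, -7.
Both eigenvalues < 0, so H is negative definite -> x* is a strict local max.

max


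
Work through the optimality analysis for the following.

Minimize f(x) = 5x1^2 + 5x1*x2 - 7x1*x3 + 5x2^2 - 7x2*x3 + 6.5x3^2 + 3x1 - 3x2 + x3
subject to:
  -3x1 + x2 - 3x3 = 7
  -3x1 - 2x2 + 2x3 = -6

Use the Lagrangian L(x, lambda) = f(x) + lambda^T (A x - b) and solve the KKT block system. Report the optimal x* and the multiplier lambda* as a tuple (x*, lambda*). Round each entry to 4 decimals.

Form the Lagrangian:
  L(x, lambda) = (1/2) x^T Q x + c^T x + lambda^T (A x - b)
Stationarity (grad_x L = 0): Q x + c + A^T lambda = 0.
Primal feasibility: A x = b.

This gives the KKT block system:
  [ Q   A^T ] [ x     ]   [-c ]
  [ A    0  ] [ lambda ] = [ b ]

Solving the linear system:
  x*      = (-0.1652, 1.6195, -1.6283)
  lambda* = (-3.2905, 10.2383)
  f(x*)   = 38.7404

x* = (-0.1652, 1.6195, -1.6283), lambda* = (-3.2905, 10.2383)


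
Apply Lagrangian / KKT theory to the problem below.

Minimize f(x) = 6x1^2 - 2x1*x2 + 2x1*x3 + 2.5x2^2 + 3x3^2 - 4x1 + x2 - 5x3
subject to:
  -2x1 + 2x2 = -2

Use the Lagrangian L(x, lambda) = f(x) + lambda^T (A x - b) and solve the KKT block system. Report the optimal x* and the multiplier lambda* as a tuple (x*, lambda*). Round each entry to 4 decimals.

Form the Lagrangian:
  L(x, lambda) = (1/2) x^T Q x + c^T x + lambda^T (A x - b)
Stationarity (grad_x L = 0): Q x + c + A^T lambda = 0.
Primal feasibility: A x = b.

This gives the KKT block system:
  [ Q   A^T ] [ x     ]   [-c ]
  [ A    0  ] [ lambda ] = [ b ]

Solving the linear system:
  x*      = (0.3514, -0.6486, 0.7162)
  lambda* = (1.473)
  f(x*)   = -1.3446

x* = (0.3514, -0.6486, 0.7162), lambda* = (1.473)


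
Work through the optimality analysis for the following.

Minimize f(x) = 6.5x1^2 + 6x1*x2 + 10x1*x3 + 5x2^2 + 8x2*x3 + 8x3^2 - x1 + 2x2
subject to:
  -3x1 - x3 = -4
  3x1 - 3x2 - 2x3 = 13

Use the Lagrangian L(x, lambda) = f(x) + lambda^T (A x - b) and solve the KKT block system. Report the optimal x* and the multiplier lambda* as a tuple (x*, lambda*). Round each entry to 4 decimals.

Form the Lagrangian:
  L(x, lambda) = (1/2) x^T Q x + c^T x + lambda^T (A x - b)
Stationarity (grad_x L = 0): Q x + c + A^T lambda = 0.
Primal feasibility: A x = b.

This gives the KKT block system:
  [ Q   A^T ] [ x     ]   [-c ]
  [ A    0  ] [ lambda ] = [ b ]

Solving the linear system:
  x*      = (1.7089, -1.8734, -1.1266)
  lambda* = (-5.5949, -5.1646)
  f(x*)   = 19.6519

x* = (1.7089, -1.8734, -1.1266), lambda* = (-5.5949, -5.1646)


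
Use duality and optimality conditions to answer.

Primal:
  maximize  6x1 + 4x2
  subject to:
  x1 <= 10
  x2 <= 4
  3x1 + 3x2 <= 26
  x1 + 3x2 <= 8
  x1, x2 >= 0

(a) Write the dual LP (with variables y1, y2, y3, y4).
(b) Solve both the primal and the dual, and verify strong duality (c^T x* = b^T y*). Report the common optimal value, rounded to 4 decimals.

The standard primal-dual pair for 'max c^T x s.t. A x <= b, x >= 0' is:
  Dual:  min b^T y  s.t.  A^T y >= c,  y >= 0.

So the dual LP is:
  minimize  10y1 + 4y2 + 26y3 + 8y4
  subject to:
    y1 + 3y3 + y4 >= 6
    y2 + 3y3 + 3y4 >= 4
    y1, y2, y3, y4 >= 0

Solving the primal: x* = (8, 0).
  primal value c^T x* = 48.
Solving the dual: y* = (0, 0, 0, 6).
  dual value b^T y* = 48.
Strong duality: c^T x* = b^T y*. Confirmed.

48


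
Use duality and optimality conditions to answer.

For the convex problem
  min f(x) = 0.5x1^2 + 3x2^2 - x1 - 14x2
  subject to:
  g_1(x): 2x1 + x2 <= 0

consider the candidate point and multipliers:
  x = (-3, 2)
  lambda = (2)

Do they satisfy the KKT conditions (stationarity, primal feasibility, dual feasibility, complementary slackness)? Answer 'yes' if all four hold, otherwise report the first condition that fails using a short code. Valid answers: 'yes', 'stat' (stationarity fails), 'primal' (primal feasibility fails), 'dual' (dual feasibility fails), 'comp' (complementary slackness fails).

Gradient of f: grad f(x) = Q x + c = (-4, -2)
Constraint values g_i(x) = a_i^T x - b_i:
  g_1((-3, 2)) = -4
Stationarity residual: grad f(x) + sum_i lambda_i a_i = (0, 0)
  -> stationarity OK
Primal feasibility (all g_i <= 0): OK
Dual feasibility (all lambda_i >= 0): OK
Complementary slackness (lambda_i * g_i(x) = 0 for all i): FAILS

Verdict: the first failing condition is complementary_slackness -> comp.

comp


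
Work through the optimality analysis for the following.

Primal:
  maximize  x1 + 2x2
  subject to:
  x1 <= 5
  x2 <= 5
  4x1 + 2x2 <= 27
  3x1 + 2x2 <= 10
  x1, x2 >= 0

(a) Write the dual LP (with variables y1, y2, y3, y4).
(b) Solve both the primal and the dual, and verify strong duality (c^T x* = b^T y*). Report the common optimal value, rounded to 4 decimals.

The standard primal-dual pair for 'max c^T x s.t. A x <= b, x >= 0' is:
  Dual:  min b^T y  s.t.  A^T y >= c,  y >= 0.

So the dual LP is:
  minimize  5y1 + 5y2 + 27y3 + 10y4
  subject to:
    y1 + 4y3 + 3y4 >= 1
    y2 + 2y3 + 2y4 >= 2
    y1, y2, y3, y4 >= 0

Solving the primal: x* = (0, 5).
  primal value c^T x* = 10.
Solving the dual: y* = (0, 1.3333, 0, 0.3333).
  dual value b^T y* = 10.
Strong duality: c^T x* = b^T y*. Confirmed.

10


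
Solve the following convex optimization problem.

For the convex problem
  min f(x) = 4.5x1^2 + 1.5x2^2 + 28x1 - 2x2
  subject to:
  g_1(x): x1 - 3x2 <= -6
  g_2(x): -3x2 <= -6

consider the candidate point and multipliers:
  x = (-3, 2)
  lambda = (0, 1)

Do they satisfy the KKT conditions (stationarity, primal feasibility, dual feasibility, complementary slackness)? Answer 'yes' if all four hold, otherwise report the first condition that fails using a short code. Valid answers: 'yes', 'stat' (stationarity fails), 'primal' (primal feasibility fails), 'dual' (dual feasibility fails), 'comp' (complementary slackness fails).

Gradient of f: grad f(x) = Q x + c = (1, 4)
Constraint values g_i(x) = a_i^T x - b_i:
  g_1((-3, 2)) = -3
  g_2((-3, 2)) = 0
Stationarity residual: grad f(x) + sum_i lambda_i a_i = (1, 1)
  -> stationarity FAILS
Primal feasibility (all g_i <= 0): OK
Dual feasibility (all lambda_i >= 0): OK
Complementary slackness (lambda_i * g_i(x) = 0 for all i): OK

Verdict: the first failing condition is stationarity -> stat.

stat


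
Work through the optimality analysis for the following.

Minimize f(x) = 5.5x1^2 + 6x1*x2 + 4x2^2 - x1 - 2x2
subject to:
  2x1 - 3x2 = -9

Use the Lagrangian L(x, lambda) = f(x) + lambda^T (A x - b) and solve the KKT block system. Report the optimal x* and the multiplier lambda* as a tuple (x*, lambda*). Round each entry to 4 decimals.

Form the Lagrangian:
  L(x, lambda) = (1/2) x^T Q x + c^T x + lambda^T (A x - b)
Stationarity (grad_x L = 0): Q x + c + A^T lambda = 0.
Primal feasibility: A x = b.

This gives the KKT block system:
  [ Q   A^T ] [ x     ]   [-c ]
  [ A    0  ] [ lambda ] = [ b ]

Solving the linear system:
  x*      = (-1.4039, 2.064)
  lambda* = (2.0296)
  f(x*)   = 7.7709

x* = (-1.4039, 2.064), lambda* = (2.0296)


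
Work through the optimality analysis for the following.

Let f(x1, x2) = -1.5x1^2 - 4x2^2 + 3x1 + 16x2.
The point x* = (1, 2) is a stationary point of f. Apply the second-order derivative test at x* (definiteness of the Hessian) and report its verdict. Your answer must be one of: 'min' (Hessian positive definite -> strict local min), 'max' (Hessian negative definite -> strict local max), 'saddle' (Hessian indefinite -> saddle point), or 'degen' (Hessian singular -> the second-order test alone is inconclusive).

Compute the Hessian H = grad^2 f:
  H = [[-3, 0], [0, -8]]
Verify stationarity: grad f(x*) = H x* + g = (0, 0).
Eigenvalues of H: -8, -3.
Both eigenvalues < 0, so H is negative definite -> x* is a strict local max.

max


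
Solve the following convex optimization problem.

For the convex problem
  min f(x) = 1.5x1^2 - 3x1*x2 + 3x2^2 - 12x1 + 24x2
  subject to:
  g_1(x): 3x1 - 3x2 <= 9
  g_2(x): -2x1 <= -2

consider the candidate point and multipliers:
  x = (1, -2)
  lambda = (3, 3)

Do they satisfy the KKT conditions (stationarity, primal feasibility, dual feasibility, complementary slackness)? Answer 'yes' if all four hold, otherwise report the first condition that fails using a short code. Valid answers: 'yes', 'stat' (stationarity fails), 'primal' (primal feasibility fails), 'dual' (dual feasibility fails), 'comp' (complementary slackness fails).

Gradient of f: grad f(x) = Q x + c = (-3, 9)
Constraint values g_i(x) = a_i^T x - b_i:
  g_1((1, -2)) = 0
  g_2((1, -2)) = 0
Stationarity residual: grad f(x) + sum_i lambda_i a_i = (0, 0)
  -> stationarity OK
Primal feasibility (all g_i <= 0): OK
Dual feasibility (all lambda_i >= 0): OK
Complementary slackness (lambda_i * g_i(x) = 0 for all i): OK

Verdict: yes, KKT holds.

yes


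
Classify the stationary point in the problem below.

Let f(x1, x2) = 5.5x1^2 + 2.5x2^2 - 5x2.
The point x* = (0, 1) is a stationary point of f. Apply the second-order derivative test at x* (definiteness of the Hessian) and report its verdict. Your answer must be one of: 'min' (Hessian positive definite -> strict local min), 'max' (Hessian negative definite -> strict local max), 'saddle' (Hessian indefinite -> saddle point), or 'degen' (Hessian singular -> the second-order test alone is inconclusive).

Compute the Hessian H = grad^2 f:
  H = [[11, 0], [0, 5]]
Verify stationarity: grad f(x*) = H x* + g = (0, 0).
Eigenvalues of H: 5, 11.
Both eigenvalues > 0, so H is positive definite -> x* is a strict local min.

min


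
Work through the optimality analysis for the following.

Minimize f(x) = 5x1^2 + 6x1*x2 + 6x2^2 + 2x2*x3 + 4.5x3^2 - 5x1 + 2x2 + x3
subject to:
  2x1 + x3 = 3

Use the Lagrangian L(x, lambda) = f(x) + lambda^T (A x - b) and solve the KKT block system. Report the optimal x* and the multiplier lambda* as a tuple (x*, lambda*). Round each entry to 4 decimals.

Form the Lagrangian:
  L(x, lambda) = (1/2) x^T Q x + c^T x + lambda^T (A x - b)
Stationarity (grad_x L = 0): Q x + c + A^T lambda = 0.
Primal feasibility: A x = b.

This gives the KKT block system:
  [ Q   A^T ] [ x     ]   [-c ]
  [ A    0  ] [ lambda ] = [ b ]

Solving the linear system:
  x*      = (1.365, -0.8942, 0.2701)
  lambda* = (-1.6423)
  f(x*)   = -1.708

x* = (1.365, -0.8942, 0.2701), lambda* = (-1.6423)


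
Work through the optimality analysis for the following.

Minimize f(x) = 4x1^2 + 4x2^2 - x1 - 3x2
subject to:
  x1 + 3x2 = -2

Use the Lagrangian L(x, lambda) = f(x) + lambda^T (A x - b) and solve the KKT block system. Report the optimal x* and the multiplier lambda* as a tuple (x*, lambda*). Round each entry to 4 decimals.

Form the Lagrangian:
  L(x, lambda) = (1/2) x^T Q x + c^T x + lambda^T (A x - b)
Stationarity (grad_x L = 0): Q x + c + A^T lambda = 0.
Primal feasibility: A x = b.

This gives the KKT block system:
  [ Q   A^T ] [ x     ]   [-c ]
  [ A    0  ] [ lambda ] = [ b ]

Solving the linear system:
  x*      = (-0.2, -0.6)
  lambda* = (2.6)
  f(x*)   = 3.6

x* = (-0.2, -0.6), lambda* = (2.6)


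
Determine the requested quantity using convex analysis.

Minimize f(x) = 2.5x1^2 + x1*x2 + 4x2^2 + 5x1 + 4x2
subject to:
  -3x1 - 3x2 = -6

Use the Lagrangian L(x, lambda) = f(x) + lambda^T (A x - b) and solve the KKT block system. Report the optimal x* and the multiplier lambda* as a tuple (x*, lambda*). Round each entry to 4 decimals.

Form the Lagrangian:
  L(x, lambda) = (1/2) x^T Q x + c^T x + lambda^T (A x - b)
Stationarity (grad_x L = 0): Q x + c + A^T lambda = 0.
Primal feasibility: A x = b.

This gives the KKT block system:
  [ Q   A^T ] [ x     ]   [-c ]
  [ A    0  ] [ lambda ] = [ b ]

Solving the linear system:
  x*      = (1.1818, 0.8182)
  lambda* = (3.9091)
  f(x*)   = 16.3182

x* = (1.1818, 0.8182), lambda* = (3.9091)


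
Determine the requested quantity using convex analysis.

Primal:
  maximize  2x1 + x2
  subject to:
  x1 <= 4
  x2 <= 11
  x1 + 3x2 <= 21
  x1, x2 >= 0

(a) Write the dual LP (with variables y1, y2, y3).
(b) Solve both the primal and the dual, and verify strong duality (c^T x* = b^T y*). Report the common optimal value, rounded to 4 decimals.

The standard primal-dual pair for 'max c^T x s.t. A x <= b, x >= 0' is:
  Dual:  min b^T y  s.t.  A^T y >= c,  y >= 0.

So the dual LP is:
  minimize  4y1 + 11y2 + 21y3
  subject to:
    y1 + y3 >= 2
    y2 + 3y3 >= 1
    y1, y2, y3 >= 0

Solving the primal: x* = (4, 5.6667).
  primal value c^T x* = 13.6667.
Solving the dual: y* = (1.6667, 0, 0.3333).
  dual value b^T y* = 13.6667.
Strong duality: c^T x* = b^T y*. Confirmed.

13.6667


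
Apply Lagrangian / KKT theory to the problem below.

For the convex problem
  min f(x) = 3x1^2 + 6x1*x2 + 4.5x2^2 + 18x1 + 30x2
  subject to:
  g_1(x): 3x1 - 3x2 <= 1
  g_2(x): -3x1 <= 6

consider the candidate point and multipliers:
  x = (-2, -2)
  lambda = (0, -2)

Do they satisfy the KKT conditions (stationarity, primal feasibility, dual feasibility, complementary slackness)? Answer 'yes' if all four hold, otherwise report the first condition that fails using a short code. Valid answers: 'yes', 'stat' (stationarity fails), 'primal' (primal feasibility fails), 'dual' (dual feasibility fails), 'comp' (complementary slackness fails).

Gradient of f: grad f(x) = Q x + c = (-6, 0)
Constraint values g_i(x) = a_i^T x - b_i:
  g_1((-2, -2)) = -1
  g_2((-2, -2)) = 0
Stationarity residual: grad f(x) + sum_i lambda_i a_i = (0, 0)
  -> stationarity OK
Primal feasibility (all g_i <= 0): OK
Dual feasibility (all lambda_i >= 0): FAILS
Complementary slackness (lambda_i * g_i(x) = 0 for all i): OK

Verdict: the first failing condition is dual_feasibility -> dual.

dual


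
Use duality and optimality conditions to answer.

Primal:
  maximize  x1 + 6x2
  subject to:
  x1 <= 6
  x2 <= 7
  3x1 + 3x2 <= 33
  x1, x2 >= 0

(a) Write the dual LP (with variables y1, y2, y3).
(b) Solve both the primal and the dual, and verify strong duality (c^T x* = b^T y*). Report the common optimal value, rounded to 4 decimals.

The standard primal-dual pair for 'max c^T x s.t. A x <= b, x >= 0' is:
  Dual:  min b^T y  s.t.  A^T y >= c,  y >= 0.

So the dual LP is:
  minimize  6y1 + 7y2 + 33y3
  subject to:
    y1 + 3y3 >= 1
    y2 + 3y3 >= 6
    y1, y2, y3 >= 0

Solving the primal: x* = (4, 7).
  primal value c^T x* = 46.
Solving the dual: y* = (0, 5, 0.3333).
  dual value b^T y* = 46.
Strong duality: c^T x* = b^T y*. Confirmed.

46


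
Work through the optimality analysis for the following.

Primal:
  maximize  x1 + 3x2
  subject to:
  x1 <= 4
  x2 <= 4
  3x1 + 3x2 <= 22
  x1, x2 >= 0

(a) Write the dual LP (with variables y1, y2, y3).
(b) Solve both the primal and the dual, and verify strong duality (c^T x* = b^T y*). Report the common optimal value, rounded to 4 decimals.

The standard primal-dual pair for 'max c^T x s.t. A x <= b, x >= 0' is:
  Dual:  min b^T y  s.t.  A^T y >= c,  y >= 0.

So the dual LP is:
  minimize  4y1 + 4y2 + 22y3
  subject to:
    y1 + 3y3 >= 1
    y2 + 3y3 >= 3
    y1, y2, y3 >= 0

Solving the primal: x* = (3.3333, 4).
  primal value c^T x* = 15.3333.
Solving the dual: y* = (0, 2, 0.3333).
  dual value b^T y* = 15.3333.
Strong duality: c^T x* = b^T y*. Confirmed.

15.3333


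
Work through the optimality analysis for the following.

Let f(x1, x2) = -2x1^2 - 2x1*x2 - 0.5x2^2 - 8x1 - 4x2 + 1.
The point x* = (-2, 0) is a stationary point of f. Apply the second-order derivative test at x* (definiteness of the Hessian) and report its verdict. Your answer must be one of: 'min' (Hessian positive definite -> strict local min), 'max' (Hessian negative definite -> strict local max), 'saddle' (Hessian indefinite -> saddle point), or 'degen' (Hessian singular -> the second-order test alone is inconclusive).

Compute the Hessian H = grad^2 f:
  H = [[-4, -2], [-2, -1]]
Verify stationarity: grad f(x*) = H x* + g = (0, 0).
Eigenvalues of H: -5, 0.
H has a zero eigenvalue (singular; negative semidefinite but not definite), so H is neither positive definite, negative definite, nor indefinite. The second-order test alone is inconclusive -> degen.
(Indeed, f is constant along the null direction of H through x*, so x* is not a strict local extremum.)

degen


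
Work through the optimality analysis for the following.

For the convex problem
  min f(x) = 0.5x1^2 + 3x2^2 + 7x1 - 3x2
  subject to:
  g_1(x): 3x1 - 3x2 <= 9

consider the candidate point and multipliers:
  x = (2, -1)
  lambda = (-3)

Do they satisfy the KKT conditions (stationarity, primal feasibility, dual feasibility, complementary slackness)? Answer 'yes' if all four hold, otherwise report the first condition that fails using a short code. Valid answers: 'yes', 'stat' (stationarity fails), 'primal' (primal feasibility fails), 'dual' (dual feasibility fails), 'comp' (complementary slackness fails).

Gradient of f: grad f(x) = Q x + c = (9, -9)
Constraint values g_i(x) = a_i^T x - b_i:
  g_1((2, -1)) = 0
Stationarity residual: grad f(x) + sum_i lambda_i a_i = (0, 0)
  -> stationarity OK
Primal feasibility (all g_i <= 0): OK
Dual feasibility (all lambda_i >= 0): FAILS
Complementary slackness (lambda_i * g_i(x) = 0 for all i): OK

Verdict: the first failing condition is dual_feasibility -> dual.

dual


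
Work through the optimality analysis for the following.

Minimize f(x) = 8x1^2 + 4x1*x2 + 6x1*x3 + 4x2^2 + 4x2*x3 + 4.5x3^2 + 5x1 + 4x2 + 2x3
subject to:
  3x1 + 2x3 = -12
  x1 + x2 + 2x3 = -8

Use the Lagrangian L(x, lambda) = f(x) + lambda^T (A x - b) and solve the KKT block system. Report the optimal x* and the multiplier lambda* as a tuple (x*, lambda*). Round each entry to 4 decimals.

Form the Lagrangian:
  L(x, lambda) = (1/2) x^T Q x + c^T x + lambda^T (A x - b)
Stationarity (grad_x L = 0): Q x + c + A^T lambda = 0.
Primal feasibility: A x = b.

This gives the KKT block system:
  [ Q   A^T ] [ x     ]   [-c ]
  [ A    0  ] [ lambda ] = [ b ]

Solving the linear system:
  x*      = (-1.4911, 1.0178, -3.7633)
  lambda* = (9.497, 8.8757)
  f(x*)   = 87.0296

x* = (-1.4911, 1.0178, -3.7633), lambda* = (9.497, 8.8757)


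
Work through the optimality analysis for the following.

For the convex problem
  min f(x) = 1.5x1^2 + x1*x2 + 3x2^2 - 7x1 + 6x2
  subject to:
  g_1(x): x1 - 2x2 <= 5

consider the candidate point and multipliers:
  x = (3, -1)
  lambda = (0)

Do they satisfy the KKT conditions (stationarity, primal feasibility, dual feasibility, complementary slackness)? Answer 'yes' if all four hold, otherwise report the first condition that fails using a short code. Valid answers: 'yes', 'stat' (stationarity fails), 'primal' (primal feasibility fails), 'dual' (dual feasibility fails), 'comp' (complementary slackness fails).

Gradient of f: grad f(x) = Q x + c = (1, 3)
Constraint values g_i(x) = a_i^T x - b_i:
  g_1((3, -1)) = 0
Stationarity residual: grad f(x) + sum_i lambda_i a_i = (1, 3)
  -> stationarity FAILS
Primal feasibility (all g_i <= 0): OK
Dual feasibility (all lambda_i >= 0): OK
Complementary slackness (lambda_i * g_i(x) = 0 for all i): OK

Verdict: the first failing condition is stationarity -> stat.

stat
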